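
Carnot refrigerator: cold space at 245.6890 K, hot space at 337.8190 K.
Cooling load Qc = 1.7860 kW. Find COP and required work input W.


COP = 245.6890 / 92.1300 = 2.6668
W = 1.7860 / 2.6668 = 0.6697 kW

COP = 2.6668, W = 0.6697 kW


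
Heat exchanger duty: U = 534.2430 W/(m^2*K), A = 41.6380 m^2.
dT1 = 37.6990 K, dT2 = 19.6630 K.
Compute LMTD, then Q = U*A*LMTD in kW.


LMTD = 27.7095 K
Q = 534.2430 * 41.6380 * 27.7095 = 616393.5394 W = 616.3935 kW

616.3935 kW


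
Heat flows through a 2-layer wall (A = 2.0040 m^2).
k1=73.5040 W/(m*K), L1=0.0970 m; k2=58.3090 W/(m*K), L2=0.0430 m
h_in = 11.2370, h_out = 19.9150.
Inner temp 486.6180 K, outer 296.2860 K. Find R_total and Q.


R_conv_in = 1/(11.2370*2.0040) = 0.0444
R_1 = 0.0970/(73.5040*2.0040) = 0.0007
R_2 = 0.0430/(58.3090*2.0040) = 0.0004
R_conv_out = 1/(19.9150*2.0040) = 0.0251
R_total = 0.0705 K/W
Q = 190.3320 / 0.0705 = 2700.1224 W

R_total = 0.0705 K/W, Q = 2700.1224 W


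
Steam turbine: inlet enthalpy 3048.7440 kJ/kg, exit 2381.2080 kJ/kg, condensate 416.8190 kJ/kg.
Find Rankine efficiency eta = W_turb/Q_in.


W = 667.5360 kJ/kg
Q_in = 2631.9250 kJ/kg
eta = 0.2536 = 25.3630%

eta = 25.3630%


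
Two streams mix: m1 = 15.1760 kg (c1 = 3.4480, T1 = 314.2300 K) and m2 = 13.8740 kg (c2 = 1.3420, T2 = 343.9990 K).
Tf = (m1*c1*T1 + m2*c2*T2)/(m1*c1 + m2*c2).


num = 22847.5512
den = 70.9458
Tf = 322.0425 K

322.0425 K


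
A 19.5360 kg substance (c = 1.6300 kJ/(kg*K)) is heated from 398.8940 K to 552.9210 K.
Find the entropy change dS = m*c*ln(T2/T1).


T2/T1 = 1.3861
ln(T2/T1) = 0.3265
dS = 19.5360 * 1.6300 * 0.3265 = 10.3976 kJ/K

10.3976 kJ/K


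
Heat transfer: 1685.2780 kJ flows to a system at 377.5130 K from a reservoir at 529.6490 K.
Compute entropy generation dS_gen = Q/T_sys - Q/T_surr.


dS_sys = 1685.2780/377.5130 = 4.4642 kJ/K
dS_surr = -1685.2780/529.6490 = -3.1819 kJ/K
dS_gen = 4.4642 - 3.1819 = 1.2823 kJ/K (irreversible)

dS_gen = 1.2823 kJ/K, irreversible


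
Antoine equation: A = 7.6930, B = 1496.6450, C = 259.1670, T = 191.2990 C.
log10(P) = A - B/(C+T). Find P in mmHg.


C+T = 450.4660
B/(C+T) = 3.3224
log10(P) = 7.6930 - 3.3224 = 4.3706
P = 10^4.3706 = 23472.6861 mmHg

23472.6861 mmHg


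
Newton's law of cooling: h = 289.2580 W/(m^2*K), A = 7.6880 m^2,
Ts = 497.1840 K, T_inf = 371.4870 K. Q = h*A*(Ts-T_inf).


dT = 125.6970 K
Q = 289.2580 * 7.6880 * 125.6970 = 279526.9374 W

279526.9374 W


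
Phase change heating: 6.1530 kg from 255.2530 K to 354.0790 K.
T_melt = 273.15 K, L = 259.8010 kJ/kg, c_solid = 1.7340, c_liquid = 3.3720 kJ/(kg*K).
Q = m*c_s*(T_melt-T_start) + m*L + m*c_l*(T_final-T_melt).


Q1 (sensible, solid) = 6.1530 * 1.7340 * 17.8970 = 190.9485 kJ
Q2 (latent) = 6.1530 * 259.8010 = 1598.5556 kJ
Q3 (sensible, liquid) = 6.1530 * 3.3720 * 80.9290 = 1679.1081 kJ
Q_total = 3468.6121 kJ

3468.6121 kJ


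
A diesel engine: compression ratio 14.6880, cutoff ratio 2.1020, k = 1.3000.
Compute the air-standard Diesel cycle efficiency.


r^(k-1) = 2.2392
rc^k = 2.6268
eta = 0.4929 = 49.2877%

49.2877%


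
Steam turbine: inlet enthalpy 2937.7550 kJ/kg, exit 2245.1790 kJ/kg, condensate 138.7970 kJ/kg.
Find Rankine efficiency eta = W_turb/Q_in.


W = 692.5760 kJ/kg
Q_in = 2798.9580 kJ/kg
eta = 0.2474 = 24.7441%

eta = 24.7441%


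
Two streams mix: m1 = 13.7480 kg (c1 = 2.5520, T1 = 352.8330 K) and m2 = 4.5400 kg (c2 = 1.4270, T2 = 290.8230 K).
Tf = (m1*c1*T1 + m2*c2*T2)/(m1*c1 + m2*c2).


num = 14263.2292
den = 41.5635
Tf = 343.1674 K

343.1674 K


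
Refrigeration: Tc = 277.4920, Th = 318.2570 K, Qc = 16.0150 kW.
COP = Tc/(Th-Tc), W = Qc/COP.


COP = 277.4920 / 40.7650 = 6.8071
W = 16.0150 / 6.8071 = 2.3527 kW

COP = 6.8071, W = 2.3527 kW


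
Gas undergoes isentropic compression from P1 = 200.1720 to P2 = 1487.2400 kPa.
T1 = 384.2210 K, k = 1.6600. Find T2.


(k-1)/k = 0.3976
(P2/P1)^exp = 2.2197
T2 = 384.2210 * 2.2197 = 852.8516 K

852.8516 K


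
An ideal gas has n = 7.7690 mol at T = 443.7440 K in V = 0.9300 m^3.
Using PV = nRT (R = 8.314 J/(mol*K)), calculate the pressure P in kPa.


P = nRT/V = 7.7690 * 8.314 * 443.7440 / 0.9300
= 28662.0755 / 0.9300 = 30819.4360 Pa = 30.8194 kPa

30.8194 kPa


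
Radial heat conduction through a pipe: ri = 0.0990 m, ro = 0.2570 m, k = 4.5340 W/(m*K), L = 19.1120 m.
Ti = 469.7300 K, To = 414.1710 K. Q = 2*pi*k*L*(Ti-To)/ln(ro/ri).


dT = 55.5590 K
ln(ro/ri) = 0.9540
Q = 2*pi*4.5340*19.1120*55.5590 / 0.9540 = 31709.7991 W

31709.7991 W


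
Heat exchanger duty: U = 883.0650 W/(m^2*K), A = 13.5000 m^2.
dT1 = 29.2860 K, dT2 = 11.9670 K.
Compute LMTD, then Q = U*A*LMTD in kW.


LMTD = 19.3518 K
Q = 883.0650 * 13.5000 * 19.3518 = 230699.7995 W = 230.6998 kW

230.6998 kW


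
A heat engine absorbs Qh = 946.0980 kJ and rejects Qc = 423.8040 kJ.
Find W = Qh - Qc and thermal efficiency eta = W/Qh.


W = 946.0980 - 423.8040 = 522.2940 kJ
eta = 522.2940 / 946.0980 = 0.5521 = 55.2051%

W = 522.2940 kJ, eta = 55.2051%


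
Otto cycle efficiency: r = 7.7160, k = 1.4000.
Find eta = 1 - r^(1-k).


r^(k-1) = 2.2644
eta = 1 - 1/2.2644 = 0.5584 = 55.8386%

55.8386%


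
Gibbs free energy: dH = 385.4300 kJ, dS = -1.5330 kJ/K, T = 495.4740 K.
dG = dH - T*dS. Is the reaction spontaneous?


T*dS = 495.4740 * -1.5330 = -759.5616 kJ
dG = 385.4300 + 759.5616 = 1144.9916 kJ (non-spontaneous)

dG = 1144.9916 kJ, non-spontaneous


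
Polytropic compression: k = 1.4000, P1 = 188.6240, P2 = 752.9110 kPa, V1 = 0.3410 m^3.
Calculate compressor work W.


(k-1)/k = 0.2857
(P2/P1)^exp = 1.4851
W = 3.5000 * 188.6240 * 0.3410 * (1.4851 - 1) = 109.2074 kJ

109.2074 kJ


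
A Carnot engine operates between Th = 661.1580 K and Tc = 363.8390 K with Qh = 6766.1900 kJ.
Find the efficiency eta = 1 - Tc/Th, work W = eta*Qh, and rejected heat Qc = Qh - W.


eta = 1 - 363.8390/661.1580 = 0.4497
W = 0.4497 * 6766.1900 = 3042.7172 kJ
Qc = 6766.1900 - 3042.7172 = 3723.4728 kJ

eta = 44.9694%, W = 3042.7172 kJ, Qc = 3723.4728 kJ


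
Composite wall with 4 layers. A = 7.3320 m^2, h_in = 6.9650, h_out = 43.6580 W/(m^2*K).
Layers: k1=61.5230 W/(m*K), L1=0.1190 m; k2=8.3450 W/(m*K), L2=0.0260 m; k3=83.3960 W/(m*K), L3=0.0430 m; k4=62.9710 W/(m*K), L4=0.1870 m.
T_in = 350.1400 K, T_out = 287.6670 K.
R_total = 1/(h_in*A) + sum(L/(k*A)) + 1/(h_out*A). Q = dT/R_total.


R_conv_in = 1/(6.9650*7.3320) = 0.0196
R_1 = 0.1190/(61.5230*7.3320) = 0.0003
R_2 = 0.0260/(8.3450*7.3320) = 0.0004
R_3 = 0.0430/(83.3960*7.3320) = 7.0324e-05
R_4 = 0.1870/(62.9710*7.3320) = 0.0004
R_conv_out = 1/(43.6580*7.3320) = 0.0031
R_total = 0.0239 K/W
Q = 62.4730 / 0.0239 = 2617.2094 W

R_total = 0.0239 K/W, Q = 2617.2094 W


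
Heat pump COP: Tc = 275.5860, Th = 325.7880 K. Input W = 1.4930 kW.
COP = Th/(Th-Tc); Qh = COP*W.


COP = 325.7880 / 50.2020 = 6.4895
Qh = 6.4895 * 1.4930 = 9.6889 kW

COP = 6.4895, Qh = 9.6889 kW


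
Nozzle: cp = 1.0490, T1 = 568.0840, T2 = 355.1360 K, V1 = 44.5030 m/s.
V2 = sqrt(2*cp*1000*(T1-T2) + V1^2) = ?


dT = 212.9480 K
2*cp*1000*dT = 446764.9040
V1^2 = 1980.5170
V2 = sqrt(448745.4210) = 669.8846 m/s

669.8846 m/s


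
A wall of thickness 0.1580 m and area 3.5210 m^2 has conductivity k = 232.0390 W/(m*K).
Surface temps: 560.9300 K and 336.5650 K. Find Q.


dT = 224.3650 K
Q = 232.0390 * 3.5210 * 224.3650 / 0.1580 = 1160179.0877 W

1160179.0877 W


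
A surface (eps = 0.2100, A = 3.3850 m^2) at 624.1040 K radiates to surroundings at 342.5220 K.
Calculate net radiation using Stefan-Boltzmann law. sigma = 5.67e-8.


T^4 = 1.5171e+11
Tsurr^4 = 1.3764e+10
Q = 0.2100 * 5.67e-8 * 3.3850 * 1.3795e+11 = 5560.1209 W

5560.1209 W


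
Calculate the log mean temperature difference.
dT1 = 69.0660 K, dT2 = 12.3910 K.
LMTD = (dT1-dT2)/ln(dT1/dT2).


dT1/dT2 = 5.5739
ln(dT1/dT2) = 1.7181
LMTD = 56.6750 / 1.7181 = 32.9872 K

32.9872 K


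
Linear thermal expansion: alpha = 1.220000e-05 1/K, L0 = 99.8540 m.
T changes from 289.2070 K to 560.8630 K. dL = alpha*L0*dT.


dT = 271.6560 K
dL = 1.220000e-05 * 99.8540 * 271.6560 = 0.330936 m
L_final = 100.184936 m

dL = 0.330936 m


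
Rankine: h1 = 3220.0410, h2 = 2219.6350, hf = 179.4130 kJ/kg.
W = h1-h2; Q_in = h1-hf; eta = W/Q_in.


W = 1000.4060 kJ/kg
Q_in = 3040.6280 kJ/kg
eta = 0.3290 = 32.9013%

eta = 32.9013%


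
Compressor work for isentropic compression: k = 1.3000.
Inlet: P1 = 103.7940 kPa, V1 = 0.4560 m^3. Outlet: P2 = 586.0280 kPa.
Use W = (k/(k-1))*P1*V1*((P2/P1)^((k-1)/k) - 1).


(k-1)/k = 0.2308
(P2/P1)^exp = 1.4910
W = 4.3333 * 103.7940 * 0.4560 * (1.4910 - 1) = 100.7042 kJ

100.7042 kJ


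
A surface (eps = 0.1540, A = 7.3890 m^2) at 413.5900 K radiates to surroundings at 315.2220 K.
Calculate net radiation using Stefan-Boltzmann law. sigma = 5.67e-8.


T^4 = 2.9260e+10
Tsurr^4 = 9.8734e+09
Q = 0.1540 * 5.67e-8 * 7.3890 * 1.9387e+10 = 1250.8354 W

1250.8354 W


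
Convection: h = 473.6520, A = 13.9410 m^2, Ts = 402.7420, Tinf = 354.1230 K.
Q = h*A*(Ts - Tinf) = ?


dT = 48.6190 K
Q = 473.6520 * 13.9410 * 48.6190 = 321040.1315 W

321040.1315 W


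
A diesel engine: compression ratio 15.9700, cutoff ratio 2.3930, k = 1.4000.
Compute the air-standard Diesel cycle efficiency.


r^(k-1) = 3.0292
rc^k = 3.3925
eta = 0.5950 = 59.5004%

59.5004%


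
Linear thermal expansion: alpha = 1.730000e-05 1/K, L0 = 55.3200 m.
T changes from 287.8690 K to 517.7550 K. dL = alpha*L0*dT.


dT = 229.8860 K
dL = 1.730000e-05 * 55.3200 * 229.8860 = 0.220009 m
L_final = 55.540009 m

dL = 0.220009 m


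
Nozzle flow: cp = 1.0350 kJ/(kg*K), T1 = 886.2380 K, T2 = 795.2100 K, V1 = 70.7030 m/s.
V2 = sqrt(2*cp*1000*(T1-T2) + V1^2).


dT = 91.0280 K
2*cp*1000*dT = 188427.9600
V1^2 = 4998.9142
V2 = sqrt(193426.8742) = 439.8032 m/s

439.8032 m/s


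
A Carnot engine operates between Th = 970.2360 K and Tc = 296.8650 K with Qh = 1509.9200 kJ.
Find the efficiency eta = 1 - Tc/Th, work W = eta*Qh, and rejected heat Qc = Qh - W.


eta = 1 - 296.8650/970.2360 = 0.6940
W = 0.6940 * 1509.9200 = 1047.9268 kJ
Qc = 1509.9200 - 1047.9268 = 461.9932 kJ

eta = 69.4028%, W = 1047.9268 kJ, Qc = 461.9932 kJ


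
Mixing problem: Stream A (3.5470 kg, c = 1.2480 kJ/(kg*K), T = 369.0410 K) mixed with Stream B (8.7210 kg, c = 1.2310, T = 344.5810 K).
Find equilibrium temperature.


num = 5332.8845
den = 15.1622
Tf = 351.7222 K

351.7222 K


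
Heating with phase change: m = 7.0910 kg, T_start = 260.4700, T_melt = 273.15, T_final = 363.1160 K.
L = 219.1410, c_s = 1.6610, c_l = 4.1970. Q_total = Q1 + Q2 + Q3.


Q1 (sensible, solid) = 7.0910 * 1.6610 * 12.6800 = 149.3470 kJ
Q2 (latent) = 7.0910 * 219.1410 = 1553.9288 kJ
Q3 (sensible, liquid) = 7.0910 * 4.1970 * 89.9660 = 2677.4716 kJ
Q_total = 4380.7473 kJ

4380.7473 kJ


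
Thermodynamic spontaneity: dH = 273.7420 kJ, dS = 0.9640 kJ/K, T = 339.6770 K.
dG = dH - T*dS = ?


T*dS = 339.6770 * 0.9640 = 327.4486 kJ
dG = 273.7420 - 327.4486 = -53.7066 kJ (spontaneous)

dG = -53.7066 kJ, spontaneous


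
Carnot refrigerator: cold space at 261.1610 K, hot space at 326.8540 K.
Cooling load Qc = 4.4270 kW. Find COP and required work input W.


COP = 261.1610 / 65.6930 = 3.9755
W = 4.4270 / 3.9755 = 1.1136 kW

COP = 3.9755, W = 1.1136 kW


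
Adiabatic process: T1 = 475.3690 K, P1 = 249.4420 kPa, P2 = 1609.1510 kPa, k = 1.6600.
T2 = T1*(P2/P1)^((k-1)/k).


(k-1)/k = 0.3976
(P2/P1)^exp = 2.0985
T2 = 475.3690 * 2.0985 = 997.5412 K

997.5412 K


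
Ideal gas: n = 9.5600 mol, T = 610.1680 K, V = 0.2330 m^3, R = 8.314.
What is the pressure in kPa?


P = nRT/V = 9.5600 * 8.314 * 610.1680 / 0.2330
= 48497.2753 / 0.2330 = 208142.8127 Pa = 208.1428 kPa

208.1428 kPa


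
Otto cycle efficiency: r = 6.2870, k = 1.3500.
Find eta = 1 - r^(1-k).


r^(k-1) = 1.9031
eta = 1 - 1/1.9031 = 0.4745 = 47.4534%

47.4534%


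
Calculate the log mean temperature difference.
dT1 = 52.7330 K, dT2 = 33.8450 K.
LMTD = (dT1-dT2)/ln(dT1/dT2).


dT1/dT2 = 1.5581
ln(dT1/dT2) = 0.4435
LMTD = 18.8880 / 0.4435 = 42.5933 K

42.5933 K


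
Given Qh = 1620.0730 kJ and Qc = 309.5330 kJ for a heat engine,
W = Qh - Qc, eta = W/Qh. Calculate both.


W = 1620.0730 - 309.5330 = 1310.5400 kJ
eta = 1310.5400 / 1620.0730 = 0.8089 = 80.8939%

W = 1310.5400 kJ, eta = 80.8939%


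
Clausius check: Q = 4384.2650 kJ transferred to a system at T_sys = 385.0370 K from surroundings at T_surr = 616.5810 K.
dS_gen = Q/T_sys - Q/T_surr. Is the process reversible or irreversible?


dS_sys = 4384.2650/385.0370 = 11.3866 kJ/K
dS_surr = -4384.2650/616.5810 = -7.1106 kJ/K
dS_gen = 11.3866 - 7.1106 = 4.2760 kJ/K (irreversible)

dS_gen = 4.2760 kJ/K, irreversible


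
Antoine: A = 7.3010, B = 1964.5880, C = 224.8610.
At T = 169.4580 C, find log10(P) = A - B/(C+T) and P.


C+T = 394.3190
B/(C+T) = 4.9822
log10(P) = 7.3010 - 4.9822 = 2.3188
P = 10^2.3188 = 208.3387 mmHg

208.3387 mmHg


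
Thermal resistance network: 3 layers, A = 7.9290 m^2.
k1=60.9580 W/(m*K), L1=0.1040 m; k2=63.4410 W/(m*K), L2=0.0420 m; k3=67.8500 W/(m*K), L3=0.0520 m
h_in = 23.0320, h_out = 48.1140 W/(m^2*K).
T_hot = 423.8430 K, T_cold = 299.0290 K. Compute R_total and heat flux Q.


R_conv_in = 1/(23.0320*7.9290) = 0.0055
R_1 = 0.1040/(60.9580*7.9290) = 0.0002
R_2 = 0.0420/(63.4410*7.9290) = 8.3495e-05
R_3 = 0.0520/(67.8500*7.9290) = 9.6657e-05
R_conv_out = 1/(48.1140*7.9290) = 0.0026
R_total = 0.0085 K/W
Q = 124.8140 / 0.0085 = 14697.1177 W

R_total = 0.0085 K/W, Q = 14697.1177 W


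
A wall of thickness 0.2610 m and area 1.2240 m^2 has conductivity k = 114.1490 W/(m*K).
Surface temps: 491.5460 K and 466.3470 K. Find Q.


dT = 25.1990 K
Q = 114.1490 * 1.2240 * 25.1990 / 0.2610 = 13489.5148 W

13489.5148 W


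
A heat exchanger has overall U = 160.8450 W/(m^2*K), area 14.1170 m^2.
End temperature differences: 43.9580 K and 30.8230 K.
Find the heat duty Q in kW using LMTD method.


LMTD = 37.0028 K
Q = 160.8450 * 14.1170 * 37.0028 = 84020.2875 W = 84.0203 kW

84.0203 kW


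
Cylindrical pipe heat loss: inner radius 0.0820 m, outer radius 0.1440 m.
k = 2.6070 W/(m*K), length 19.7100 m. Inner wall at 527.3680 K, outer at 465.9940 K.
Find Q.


dT = 61.3740 K
ln(ro/ri) = 0.5631
Q = 2*pi*2.6070*19.7100*61.3740 / 0.5631 = 35189.3312 W

35189.3312 W


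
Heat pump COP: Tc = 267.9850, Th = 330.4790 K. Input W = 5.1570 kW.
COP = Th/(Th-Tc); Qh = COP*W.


COP = 330.4790 / 62.4940 = 5.2882
Qh = 5.2882 * 5.1570 = 27.2711 kW

COP = 5.2882, Qh = 27.2711 kW


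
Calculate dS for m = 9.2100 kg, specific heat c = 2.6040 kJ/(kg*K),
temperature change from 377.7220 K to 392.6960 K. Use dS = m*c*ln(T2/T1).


T2/T1 = 1.0396
ln(T2/T1) = 0.0389
dS = 9.2100 * 2.6040 * 0.0389 = 0.9324 kJ/K

0.9324 kJ/K


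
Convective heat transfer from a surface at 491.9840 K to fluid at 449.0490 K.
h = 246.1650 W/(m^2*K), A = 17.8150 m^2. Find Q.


dT = 42.9350 K
Q = 246.1650 * 17.8150 * 42.9350 = 188288.4145 W

188288.4145 W


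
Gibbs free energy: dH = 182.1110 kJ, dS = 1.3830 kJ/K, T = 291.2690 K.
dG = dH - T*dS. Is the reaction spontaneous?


T*dS = 291.2690 * 1.3830 = 402.8250 kJ
dG = 182.1110 - 402.8250 = -220.7140 kJ (spontaneous)

dG = -220.7140 kJ, spontaneous


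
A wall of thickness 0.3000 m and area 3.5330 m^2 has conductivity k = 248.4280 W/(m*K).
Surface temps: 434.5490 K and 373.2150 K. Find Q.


dT = 61.3340 K
Q = 248.4280 * 3.5330 * 61.3340 / 0.3000 = 179442.0469 W

179442.0469 W


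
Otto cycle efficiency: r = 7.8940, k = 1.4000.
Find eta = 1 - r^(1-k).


r^(k-1) = 2.2852
eta = 1 - 1/2.2852 = 0.5624 = 56.2396%

56.2396%


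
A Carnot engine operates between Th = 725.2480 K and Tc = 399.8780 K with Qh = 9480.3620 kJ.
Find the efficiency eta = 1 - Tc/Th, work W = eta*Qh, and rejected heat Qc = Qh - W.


eta = 1 - 399.8780/725.2480 = 0.4486
W = 0.4486 * 9480.3620 = 4253.2008 kJ
Qc = 9480.3620 - 4253.2008 = 5227.1612 kJ

eta = 44.8633%, W = 4253.2008 kJ, Qc = 5227.1612 kJ


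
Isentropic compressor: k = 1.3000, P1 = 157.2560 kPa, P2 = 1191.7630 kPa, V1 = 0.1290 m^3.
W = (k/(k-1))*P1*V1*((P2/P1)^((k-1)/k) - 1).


(k-1)/k = 0.2308
(P2/P1)^exp = 1.5958
W = 4.3333 * 157.2560 * 0.1290 * (1.5958 - 1) = 52.3752 kJ

52.3752 kJ


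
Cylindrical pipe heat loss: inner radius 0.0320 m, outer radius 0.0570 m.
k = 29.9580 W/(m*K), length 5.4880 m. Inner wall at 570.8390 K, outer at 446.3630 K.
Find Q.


dT = 124.4760 K
ln(ro/ri) = 0.5773
Q = 2*pi*29.9580*5.4880*124.4760 / 0.5773 = 222730.2965 W

222730.2965 W


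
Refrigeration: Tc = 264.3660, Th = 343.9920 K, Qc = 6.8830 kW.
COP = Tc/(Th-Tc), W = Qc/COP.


COP = 264.3660 / 79.6260 = 3.3201
W = 6.8830 / 3.3201 = 2.0731 kW

COP = 3.3201, W = 2.0731 kW


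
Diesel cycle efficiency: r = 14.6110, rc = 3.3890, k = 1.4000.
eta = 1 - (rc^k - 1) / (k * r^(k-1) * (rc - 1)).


r^(k-1) = 2.9233
rc^k = 5.5220
eta = 0.5375 = 53.7492%

53.7492%


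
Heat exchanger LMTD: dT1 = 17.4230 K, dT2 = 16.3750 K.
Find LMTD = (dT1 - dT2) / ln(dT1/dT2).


dT1/dT2 = 1.0640
ln(dT1/dT2) = 0.0620
LMTD = 1.0480 / 0.0620 = 16.8936 K

16.8936 K


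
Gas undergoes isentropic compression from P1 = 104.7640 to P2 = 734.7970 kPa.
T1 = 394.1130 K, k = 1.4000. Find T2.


(k-1)/k = 0.2857
(P2/P1)^exp = 1.7446
T2 = 394.1130 * 1.7446 = 687.5785 K

687.5785 K


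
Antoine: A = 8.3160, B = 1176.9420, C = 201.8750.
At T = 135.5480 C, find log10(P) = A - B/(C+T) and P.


C+T = 337.4230
B/(C+T) = 3.4880
log10(P) = 8.3160 - 3.4880 = 4.8280
P = 10^4.8280 = 67292.8089 mmHg

67292.8089 mmHg


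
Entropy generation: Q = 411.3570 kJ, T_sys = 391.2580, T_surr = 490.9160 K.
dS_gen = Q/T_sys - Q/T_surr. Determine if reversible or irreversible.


dS_sys = 411.3570/391.2580 = 1.0514 kJ/K
dS_surr = -411.3570/490.9160 = -0.8379 kJ/K
dS_gen = 1.0514 - 0.8379 = 0.2134 kJ/K (irreversible)

dS_gen = 0.2134 kJ/K, irreversible


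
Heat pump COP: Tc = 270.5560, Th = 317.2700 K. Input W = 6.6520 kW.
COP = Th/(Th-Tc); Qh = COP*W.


COP = 317.2700 / 46.7140 = 6.7918
Qh = 6.7918 * 6.6520 = 45.1787 kW

COP = 6.7918, Qh = 45.1787 kW


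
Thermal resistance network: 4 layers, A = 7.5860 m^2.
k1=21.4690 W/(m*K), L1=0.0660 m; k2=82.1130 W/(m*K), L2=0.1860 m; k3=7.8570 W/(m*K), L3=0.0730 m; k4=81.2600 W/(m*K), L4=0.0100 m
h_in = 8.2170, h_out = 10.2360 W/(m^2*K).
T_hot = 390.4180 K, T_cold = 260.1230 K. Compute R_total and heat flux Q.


R_conv_in = 1/(8.2170*7.5860) = 0.0160
R_1 = 0.0660/(21.4690*7.5860) = 0.0004
R_2 = 0.1860/(82.1130*7.5860) = 0.0003
R_3 = 0.0730/(7.8570*7.5860) = 0.0012
R_4 = 0.0100/(81.2600*7.5860) = 1.6222e-05
R_conv_out = 1/(10.2360*7.5860) = 0.0129
R_total = 0.0309 K/W
Q = 130.2950 / 0.0309 = 4221.3590 W

R_total = 0.0309 K/W, Q = 4221.3590 W


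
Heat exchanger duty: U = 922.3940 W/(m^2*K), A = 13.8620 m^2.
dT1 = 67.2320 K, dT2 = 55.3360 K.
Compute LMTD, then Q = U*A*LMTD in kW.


LMTD = 61.0911 K
Q = 922.3940 * 13.8620 * 61.0911 = 781124.3823 W = 781.1244 kW

781.1244 kW


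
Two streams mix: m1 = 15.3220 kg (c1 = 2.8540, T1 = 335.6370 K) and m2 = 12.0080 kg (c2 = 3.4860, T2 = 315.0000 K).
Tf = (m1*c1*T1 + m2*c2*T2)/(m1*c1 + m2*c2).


num = 27862.9311
den = 85.5889
Tf = 325.5438 K

325.5438 K


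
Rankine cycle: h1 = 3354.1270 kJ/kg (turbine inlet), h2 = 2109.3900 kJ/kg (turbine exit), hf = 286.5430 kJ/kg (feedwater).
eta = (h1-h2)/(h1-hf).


W = 1244.7370 kJ/kg
Q_in = 3067.5840 kJ/kg
eta = 0.4058 = 40.5771%

eta = 40.5771%


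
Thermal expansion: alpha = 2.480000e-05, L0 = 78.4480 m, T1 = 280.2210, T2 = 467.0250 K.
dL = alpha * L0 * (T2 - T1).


dT = 186.8040 K
dL = 2.480000e-05 * 78.4480 * 186.8040 = 0.363429 m
L_final = 78.811429 m

dL = 0.363429 m


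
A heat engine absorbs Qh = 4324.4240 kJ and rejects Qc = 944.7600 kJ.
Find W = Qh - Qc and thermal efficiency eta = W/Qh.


W = 4324.4240 - 944.7600 = 3379.6640 kJ
eta = 3379.6640 / 4324.4240 = 0.7815 = 78.1529%

W = 3379.6640 kJ, eta = 78.1529%


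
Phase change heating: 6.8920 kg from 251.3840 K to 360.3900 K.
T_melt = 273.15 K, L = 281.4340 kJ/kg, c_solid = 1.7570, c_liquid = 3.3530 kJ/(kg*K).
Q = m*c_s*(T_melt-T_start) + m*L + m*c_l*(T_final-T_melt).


Q1 (sensible, solid) = 6.8920 * 1.7570 * 21.7660 = 263.5698 kJ
Q2 (latent) = 6.8920 * 281.4340 = 1939.6431 kJ
Q3 (sensible, liquid) = 6.8920 * 3.3530 * 87.2400 = 2016.0183 kJ
Q_total = 4219.2313 kJ

4219.2313 kJ


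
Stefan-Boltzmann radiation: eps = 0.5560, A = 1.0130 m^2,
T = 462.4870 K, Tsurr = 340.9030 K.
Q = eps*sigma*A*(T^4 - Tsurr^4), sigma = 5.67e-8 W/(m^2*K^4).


T^4 = 4.5751e+10
Tsurr^4 = 1.3506e+10
Q = 0.5560 * 5.67e-8 * 1.0130 * 3.2245e+10 = 1029.7401 W

1029.7401 W


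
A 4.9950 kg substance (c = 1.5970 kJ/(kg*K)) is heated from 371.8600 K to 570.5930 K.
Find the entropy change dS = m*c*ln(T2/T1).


T2/T1 = 1.5344
ln(T2/T1) = 0.4282
dS = 4.9950 * 1.5970 * 0.4282 = 3.4154 kJ/K

3.4154 kJ/K


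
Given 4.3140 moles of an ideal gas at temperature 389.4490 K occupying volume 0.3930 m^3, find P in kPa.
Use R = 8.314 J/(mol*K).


P = nRT/V = 4.3140 * 8.314 * 389.4490 / 0.3930
= 13968.2099 / 0.3930 = 35542.5189 Pa = 35.5425 kPa

35.5425 kPa


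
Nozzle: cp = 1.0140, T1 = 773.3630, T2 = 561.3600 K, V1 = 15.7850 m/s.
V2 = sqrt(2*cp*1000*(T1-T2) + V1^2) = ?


dT = 212.0030 K
2*cp*1000*dT = 429942.0840
V1^2 = 249.1662
V2 = sqrt(430191.2502) = 655.8897 m/s

655.8897 m/s


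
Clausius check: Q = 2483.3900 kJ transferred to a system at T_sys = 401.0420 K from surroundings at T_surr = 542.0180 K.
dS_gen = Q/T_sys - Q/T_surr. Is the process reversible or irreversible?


dS_sys = 2483.3900/401.0420 = 6.1923 kJ/K
dS_surr = -2483.3900/542.0180 = -4.5817 kJ/K
dS_gen = 6.1923 - 4.5817 = 1.6106 kJ/K (irreversible)

dS_gen = 1.6106 kJ/K, irreversible


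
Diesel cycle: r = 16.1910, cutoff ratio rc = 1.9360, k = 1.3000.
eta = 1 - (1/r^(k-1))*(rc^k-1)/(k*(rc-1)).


r^(k-1) = 2.3056
rc^k = 2.3604
eta = 0.5151 = 51.5102%

51.5102%


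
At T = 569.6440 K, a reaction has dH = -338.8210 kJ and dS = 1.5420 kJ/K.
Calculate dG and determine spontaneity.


T*dS = 569.6440 * 1.5420 = 878.3910 kJ
dG = -338.8210 - 878.3910 = -1217.2120 kJ (spontaneous)

dG = -1217.2120 kJ, spontaneous


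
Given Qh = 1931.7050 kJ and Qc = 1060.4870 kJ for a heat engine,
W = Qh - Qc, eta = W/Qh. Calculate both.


W = 1931.7050 - 1060.4870 = 871.2180 kJ
eta = 871.2180 / 1931.7050 = 0.4510 = 45.1010%

W = 871.2180 kJ, eta = 45.1010%


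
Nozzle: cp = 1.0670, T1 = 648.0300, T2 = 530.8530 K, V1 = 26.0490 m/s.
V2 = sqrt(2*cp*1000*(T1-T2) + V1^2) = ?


dT = 117.1770 K
2*cp*1000*dT = 250055.7180
V1^2 = 678.5504
V2 = sqrt(250734.2684) = 500.7337 m/s

500.7337 m/s


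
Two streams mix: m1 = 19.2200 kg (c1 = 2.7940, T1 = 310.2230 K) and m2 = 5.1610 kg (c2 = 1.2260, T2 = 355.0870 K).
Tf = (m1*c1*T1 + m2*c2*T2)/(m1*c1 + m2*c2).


num = 18905.9586
den = 60.0281
Tf = 314.9520 K

314.9520 K


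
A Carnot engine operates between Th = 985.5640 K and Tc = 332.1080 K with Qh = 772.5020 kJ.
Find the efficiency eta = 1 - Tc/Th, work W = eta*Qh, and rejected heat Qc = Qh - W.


eta = 1 - 332.1080/985.5640 = 0.6630
W = 0.6630 * 772.5020 = 512.1900 kJ
Qc = 772.5020 - 512.1900 = 260.3120 kJ

eta = 66.3027%, W = 512.1900 kJ, Qc = 260.3120 kJ


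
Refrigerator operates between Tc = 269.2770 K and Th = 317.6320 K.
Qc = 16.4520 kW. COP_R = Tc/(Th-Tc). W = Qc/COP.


COP = 269.2770 / 48.3550 = 5.5688
W = 16.4520 / 5.5688 = 2.9543 kW

COP = 5.5688, W = 2.9543 kW


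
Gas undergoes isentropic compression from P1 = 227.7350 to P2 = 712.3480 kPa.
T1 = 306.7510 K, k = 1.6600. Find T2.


(k-1)/k = 0.3976
(P2/P1)^exp = 1.5737
T2 = 306.7510 * 1.5737 = 482.7225 K

482.7225 K


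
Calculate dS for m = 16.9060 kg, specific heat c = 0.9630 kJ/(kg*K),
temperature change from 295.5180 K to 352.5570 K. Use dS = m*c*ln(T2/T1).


T2/T1 = 1.1930
ln(T2/T1) = 0.1765
dS = 16.9060 * 0.9630 * 0.1765 = 2.8732 kJ/K

2.8732 kJ/K


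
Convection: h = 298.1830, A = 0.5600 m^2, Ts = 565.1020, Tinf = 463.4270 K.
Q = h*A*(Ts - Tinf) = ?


dT = 101.6750 K
Q = 298.1830 * 0.5600 * 101.6750 = 16977.9437 W

16977.9437 W


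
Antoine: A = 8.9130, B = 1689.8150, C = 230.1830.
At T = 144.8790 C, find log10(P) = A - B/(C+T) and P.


C+T = 375.0620
B/(C+T) = 4.5054
log10(P) = 8.9130 - 4.5054 = 4.4076
P = 10^4.4076 = 25560.6306 mmHg

25560.6306 mmHg


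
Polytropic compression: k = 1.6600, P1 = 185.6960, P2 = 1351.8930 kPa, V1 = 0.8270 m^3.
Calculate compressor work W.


(k-1)/k = 0.3976
(P2/P1)^exp = 2.2018
W = 2.5152 * 185.6960 * 0.8270 * (2.2018 - 1) = 464.2004 kJ

464.2004 kJ


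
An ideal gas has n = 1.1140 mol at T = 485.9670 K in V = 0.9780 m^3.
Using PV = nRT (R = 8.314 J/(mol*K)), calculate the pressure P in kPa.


P = nRT/V = 1.1140 * 8.314 * 485.9670 / 0.9780
= 4500.9272 / 0.9780 = 4602.1751 Pa = 4.6022 kPa

4.6022 kPa


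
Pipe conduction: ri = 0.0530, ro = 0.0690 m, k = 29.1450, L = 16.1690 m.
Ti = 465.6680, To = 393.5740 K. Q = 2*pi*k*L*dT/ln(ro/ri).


dT = 72.0940 K
ln(ro/ri) = 0.2638
Q = 2*pi*29.1450*16.1690*72.0940 / 0.2638 = 809146.9463 W

809146.9463 W


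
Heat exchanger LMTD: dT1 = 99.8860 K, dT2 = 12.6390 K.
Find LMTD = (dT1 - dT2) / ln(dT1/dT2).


dT1/dT2 = 7.9030
ln(dT1/dT2) = 2.0672
LMTD = 87.2470 / 2.0672 = 42.2045 K

42.2045 K


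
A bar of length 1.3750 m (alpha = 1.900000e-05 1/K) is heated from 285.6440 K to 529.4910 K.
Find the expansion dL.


dT = 243.8470 K
dL = 1.900000e-05 * 1.3750 * 243.8470 = 0.006371 m
L_final = 1.381371 m

dL = 0.006371 m


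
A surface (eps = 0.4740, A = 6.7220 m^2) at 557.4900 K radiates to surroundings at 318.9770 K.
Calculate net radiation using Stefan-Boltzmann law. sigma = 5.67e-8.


T^4 = 9.6594e+10
Tsurr^4 = 1.0352e+10
Q = 0.4740 * 5.67e-8 * 6.7220 * 8.6241e+10 = 15580.2743 W

15580.2743 W


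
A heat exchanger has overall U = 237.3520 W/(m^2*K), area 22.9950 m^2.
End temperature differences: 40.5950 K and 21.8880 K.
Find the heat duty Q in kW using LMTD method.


LMTD = 30.2846 K
Q = 237.3520 * 22.9950 * 30.2846 = 165290.6850 W = 165.2907 kW

165.2907 kW


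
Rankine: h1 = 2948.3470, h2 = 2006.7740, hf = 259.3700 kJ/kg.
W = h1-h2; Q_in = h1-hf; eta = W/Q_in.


W = 941.5730 kJ/kg
Q_in = 2688.9770 kJ/kg
eta = 0.3502 = 35.0160%

eta = 35.0160%


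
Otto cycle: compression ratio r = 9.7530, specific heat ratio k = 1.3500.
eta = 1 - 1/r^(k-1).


r^(k-1) = 2.2192
eta = 1 - 1/2.2192 = 0.5494 = 54.9389%

54.9389%


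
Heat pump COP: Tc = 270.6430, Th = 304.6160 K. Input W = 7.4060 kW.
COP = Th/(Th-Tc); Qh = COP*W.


COP = 304.6160 / 33.9730 = 8.9664
Qh = 8.9664 * 7.4060 = 66.4053 kW

COP = 8.9664, Qh = 66.4053 kW


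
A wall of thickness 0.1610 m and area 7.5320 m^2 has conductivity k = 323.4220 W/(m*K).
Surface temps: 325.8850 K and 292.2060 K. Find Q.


dT = 33.6790 K
Q = 323.4220 * 7.5320 * 33.6790 / 0.1610 = 509580.9471 W

509580.9471 W


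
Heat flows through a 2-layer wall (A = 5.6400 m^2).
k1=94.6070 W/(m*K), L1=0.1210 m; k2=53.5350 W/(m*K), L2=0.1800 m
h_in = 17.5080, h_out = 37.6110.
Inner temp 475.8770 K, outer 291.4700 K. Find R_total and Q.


R_conv_in = 1/(17.5080*5.6400) = 0.0101
R_1 = 0.1210/(94.6070*5.6400) = 0.0002
R_2 = 0.1800/(53.5350*5.6400) = 0.0006
R_conv_out = 1/(37.6110*5.6400) = 0.0047
R_total = 0.0157 K/W
Q = 184.4070 / 0.0157 = 11772.5283 W

R_total = 0.0157 K/W, Q = 11772.5283 W


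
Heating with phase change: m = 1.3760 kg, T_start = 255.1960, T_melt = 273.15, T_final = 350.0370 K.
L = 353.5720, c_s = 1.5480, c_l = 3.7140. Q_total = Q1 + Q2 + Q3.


Q1 (sensible, solid) = 1.3760 * 1.5480 * 17.9540 = 38.2429 kJ
Q2 (latent) = 1.3760 * 353.5720 = 486.5151 kJ
Q3 (sensible, liquid) = 1.3760 * 3.7140 * 76.8870 = 392.9282 kJ
Q_total = 917.6862 kJ

917.6862 kJ


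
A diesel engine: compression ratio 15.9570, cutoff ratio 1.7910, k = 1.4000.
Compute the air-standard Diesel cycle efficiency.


r^(k-1) = 3.0282
rc^k = 2.2612
eta = 0.6239 = 62.3912%

62.3912%


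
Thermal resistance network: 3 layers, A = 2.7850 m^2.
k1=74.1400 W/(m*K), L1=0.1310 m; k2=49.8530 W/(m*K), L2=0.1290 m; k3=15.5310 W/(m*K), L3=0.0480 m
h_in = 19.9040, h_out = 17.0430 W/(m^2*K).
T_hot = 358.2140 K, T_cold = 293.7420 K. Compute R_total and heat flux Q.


R_conv_in = 1/(19.9040*2.7850) = 0.0180
R_1 = 0.1310/(74.1400*2.7850) = 0.0006
R_2 = 0.1290/(49.8530*2.7850) = 0.0009
R_3 = 0.0480/(15.5310*2.7850) = 0.0011
R_conv_out = 1/(17.0430*2.7850) = 0.0211
R_total = 0.0418 K/W
Q = 64.4720 / 0.0418 = 1543.0763 W

R_total = 0.0418 K/W, Q = 1543.0763 W


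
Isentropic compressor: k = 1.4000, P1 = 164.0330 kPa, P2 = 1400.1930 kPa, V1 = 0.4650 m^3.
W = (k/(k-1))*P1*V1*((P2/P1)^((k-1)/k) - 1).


(k-1)/k = 0.2857
(P2/P1)^exp = 1.8453
W = 3.5000 * 164.0330 * 0.4650 * (1.8453 - 1) = 225.6716 kJ

225.6716 kJ


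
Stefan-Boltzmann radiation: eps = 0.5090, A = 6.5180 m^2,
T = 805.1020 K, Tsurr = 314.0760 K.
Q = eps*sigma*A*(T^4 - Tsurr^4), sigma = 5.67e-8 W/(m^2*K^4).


T^4 = 4.2015e+11
Tsurr^4 = 9.7306e+09
Q = 0.5090 * 5.67e-8 * 6.5180 * 4.1042e+11 = 77204.4493 W

77204.4493 W


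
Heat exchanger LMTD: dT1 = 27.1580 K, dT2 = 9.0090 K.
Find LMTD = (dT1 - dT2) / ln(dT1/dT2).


dT1/dT2 = 3.0145
ln(dT1/dT2) = 1.1034
LMTD = 18.1490 / 1.1034 = 16.4475 K

16.4475 K


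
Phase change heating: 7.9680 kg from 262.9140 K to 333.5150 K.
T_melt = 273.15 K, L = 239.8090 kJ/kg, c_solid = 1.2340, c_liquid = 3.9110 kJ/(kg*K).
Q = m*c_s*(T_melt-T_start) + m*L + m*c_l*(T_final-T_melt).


Q1 (sensible, solid) = 7.9680 * 1.2340 * 10.2360 = 100.6456 kJ
Q2 (latent) = 7.9680 * 239.8090 = 1910.7981 kJ
Q3 (sensible, liquid) = 7.9680 * 3.9110 * 60.3650 = 1881.1453 kJ
Q_total = 3892.5890 kJ

3892.5890 kJ


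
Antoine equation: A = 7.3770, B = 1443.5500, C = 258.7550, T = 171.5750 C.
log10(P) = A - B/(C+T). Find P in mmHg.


C+T = 430.3300
B/(C+T) = 3.3545
log10(P) = 7.3770 - 3.3545 = 4.0225
P = 10^4.0225 = 10531.2852 mmHg

10531.2852 mmHg


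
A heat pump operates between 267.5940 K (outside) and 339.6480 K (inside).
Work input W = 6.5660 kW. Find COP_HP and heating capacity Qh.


COP = 339.6480 / 72.0540 = 4.7138
Qh = 4.7138 * 6.5660 = 30.9508 kW

COP = 4.7138, Qh = 30.9508 kW


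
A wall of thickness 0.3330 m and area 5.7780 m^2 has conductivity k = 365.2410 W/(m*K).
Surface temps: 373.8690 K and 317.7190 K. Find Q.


dT = 56.1500 K
Q = 365.2410 * 5.7780 * 56.1500 / 0.3330 = 355846.4092 W

355846.4092 W


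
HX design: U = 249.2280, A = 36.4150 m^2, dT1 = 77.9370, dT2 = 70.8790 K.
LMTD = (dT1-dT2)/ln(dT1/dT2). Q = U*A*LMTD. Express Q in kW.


LMTD = 74.3522 K
Q = 249.2280 * 36.4150 * 74.3522 = 674793.4031 W = 674.7934 kW

674.7934 kW


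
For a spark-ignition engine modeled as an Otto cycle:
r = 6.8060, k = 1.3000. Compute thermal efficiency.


r^(k-1) = 1.7777
eta = 1 - 1/1.7777 = 0.4375 = 43.7487%

43.7487%


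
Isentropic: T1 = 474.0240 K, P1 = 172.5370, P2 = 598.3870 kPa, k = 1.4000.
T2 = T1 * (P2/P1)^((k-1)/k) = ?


(k-1)/k = 0.2857
(P2/P1)^exp = 1.4266
T2 = 474.0240 * 1.4266 = 676.2614 K

676.2614 K


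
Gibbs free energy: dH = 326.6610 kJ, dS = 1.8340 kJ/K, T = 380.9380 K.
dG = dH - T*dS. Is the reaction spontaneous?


T*dS = 380.9380 * 1.8340 = 698.6403 kJ
dG = 326.6610 - 698.6403 = -371.9793 kJ (spontaneous)

dG = -371.9793 kJ, spontaneous


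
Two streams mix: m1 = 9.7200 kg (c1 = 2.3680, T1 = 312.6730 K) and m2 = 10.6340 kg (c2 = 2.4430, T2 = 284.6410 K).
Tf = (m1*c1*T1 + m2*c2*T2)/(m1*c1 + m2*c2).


num = 14591.4312
den = 48.9958
Tf = 297.8097 K

297.8097 K


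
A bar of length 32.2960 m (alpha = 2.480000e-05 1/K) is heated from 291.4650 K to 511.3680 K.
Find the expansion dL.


dT = 219.9030 K
dL = 2.480000e-05 * 32.2960 * 219.9030 = 0.176129 m
L_final = 32.472129 m

dL = 0.176129 m


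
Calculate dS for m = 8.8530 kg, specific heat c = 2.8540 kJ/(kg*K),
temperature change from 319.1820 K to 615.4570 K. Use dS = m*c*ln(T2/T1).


T2/T1 = 1.9282
ln(T2/T1) = 0.6566
dS = 8.8530 * 2.8540 * 0.6566 = 16.5901 kJ/K

16.5901 kJ/K


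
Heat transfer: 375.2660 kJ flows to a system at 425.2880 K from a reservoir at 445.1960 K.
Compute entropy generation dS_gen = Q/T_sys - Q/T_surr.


dS_sys = 375.2660/425.2880 = 0.8824 kJ/K
dS_surr = -375.2660/445.1960 = -0.8429 kJ/K
dS_gen = 0.8824 - 0.8429 = 0.0395 kJ/K (irreversible)

dS_gen = 0.0395 kJ/K, irreversible


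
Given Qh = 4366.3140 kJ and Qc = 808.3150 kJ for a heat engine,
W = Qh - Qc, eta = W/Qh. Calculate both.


W = 4366.3140 - 808.3150 = 3557.9990 kJ
eta = 3557.9990 / 4366.3140 = 0.8149 = 81.4875%

W = 3557.9990 kJ, eta = 81.4875%


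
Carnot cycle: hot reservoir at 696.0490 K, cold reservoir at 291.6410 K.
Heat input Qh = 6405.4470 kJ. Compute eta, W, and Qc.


eta = 1 - 291.6410/696.0490 = 0.5810
W = 0.5810 * 6405.4470 = 3721.5972 kJ
Qc = 6405.4470 - 3721.5972 = 2683.8498 kJ

eta = 58.1005%, W = 3721.5972 kJ, Qc = 2683.8498 kJ


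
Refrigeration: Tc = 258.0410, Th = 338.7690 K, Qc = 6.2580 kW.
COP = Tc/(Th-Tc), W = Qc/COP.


COP = 258.0410 / 80.7280 = 3.1964
W = 6.2580 / 3.1964 = 1.9578 kW

COP = 3.1964, W = 1.9578 kW


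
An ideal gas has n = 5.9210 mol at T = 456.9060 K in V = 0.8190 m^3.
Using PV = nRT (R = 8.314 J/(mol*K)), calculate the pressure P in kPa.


P = nRT/V = 5.9210 * 8.314 * 456.9060 / 0.8190
= 22492.2003 / 0.8190 = 27463.0040 Pa = 27.4630 kPa

27.4630 kPa


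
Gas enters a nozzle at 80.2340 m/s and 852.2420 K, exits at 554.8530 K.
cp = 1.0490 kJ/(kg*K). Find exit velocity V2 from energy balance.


dT = 297.3890 K
2*cp*1000*dT = 623922.1220
V1^2 = 6437.4948
V2 = sqrt(630359.6168) = 793.9519 m/s

793.9519 m/s


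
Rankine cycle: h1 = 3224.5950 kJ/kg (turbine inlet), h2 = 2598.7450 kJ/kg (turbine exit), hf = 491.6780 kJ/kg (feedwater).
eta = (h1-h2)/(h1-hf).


W = 625.8500 kJ/kg
Q_in = 2732.9170 kJ/kg
eta = 0.2290 = 22.9004%

eta = 22.9004%


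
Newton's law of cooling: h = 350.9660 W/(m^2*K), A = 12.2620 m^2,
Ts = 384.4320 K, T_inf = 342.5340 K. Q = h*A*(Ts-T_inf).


dT = 41.8980 K
Q = 350.9660 * 12.2620 * 41.8980 = 180309.9323 W

180309.9323 W


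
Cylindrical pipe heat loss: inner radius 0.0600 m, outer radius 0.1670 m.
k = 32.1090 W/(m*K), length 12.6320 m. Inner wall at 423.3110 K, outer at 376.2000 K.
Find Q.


dT = 47.1110 K
ln(ro/ri) = 1.0236
Q = 2*pi*32.1090*12.6320*47.1110 / 1.0236 = 117287.0102 W

117287.0102 W


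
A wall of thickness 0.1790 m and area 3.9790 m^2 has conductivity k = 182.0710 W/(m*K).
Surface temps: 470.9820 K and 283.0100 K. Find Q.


dT = 187.9720 K
Q = 182.0710 * 3.9790 * 187.9720 / 0.1790 = 760772.5743 W

760772.5743 W


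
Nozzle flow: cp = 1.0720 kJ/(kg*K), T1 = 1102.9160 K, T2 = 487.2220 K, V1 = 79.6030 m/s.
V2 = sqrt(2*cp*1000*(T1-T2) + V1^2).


dT = 615.6940 K
2*cp*1000*dT = 1320047.9360
V1^2 = 6336.6376
V2 = sqrt(1326384.5736) = 1151.6877 m/s

1151.6877 m/s


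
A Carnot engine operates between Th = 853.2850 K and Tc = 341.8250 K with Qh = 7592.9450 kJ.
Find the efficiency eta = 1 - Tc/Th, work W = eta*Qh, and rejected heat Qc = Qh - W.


eta = 1 - 341.8250/853.2850 = 0.5994
W = 0.5994 * 7592.9450 = 4551.2199 kJ
Qc = 7592.9450 - 4551.2199 = 3041.7251 kJ

eta = 59.9401%, W = 4551.2199 kJ, Qc = 3041.7251 kJ


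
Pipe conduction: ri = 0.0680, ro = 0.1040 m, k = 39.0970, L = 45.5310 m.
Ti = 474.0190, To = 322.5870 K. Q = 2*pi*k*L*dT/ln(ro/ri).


dT = 151.4320 K
ln(ro/ri) = 0.4249
Q = 2*pi*39.0970*45.5310*151.4320 / 0.4249 = 3986379.0941 W

3986379.0941 W


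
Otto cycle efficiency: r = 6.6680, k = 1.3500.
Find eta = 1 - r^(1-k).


r^(k-1) = 1.9427
eta = 1 - 1/1.9427 = 0.4852 = 48.5244%

48.5244%


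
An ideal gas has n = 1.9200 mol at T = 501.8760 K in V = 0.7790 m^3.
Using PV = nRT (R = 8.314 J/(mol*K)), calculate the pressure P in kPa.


P = nRT/V = 1.9200 * 8.314 * 501.8760 / 0.7790
= 8011.3864 / 0.7790 = 10284.1930 Pa = 10.2842 kPa

10.2842 kPa


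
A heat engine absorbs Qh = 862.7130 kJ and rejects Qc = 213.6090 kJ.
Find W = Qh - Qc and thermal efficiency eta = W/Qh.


W = 862.7130 - 213.6090 = 649.1040 kJ
eta = 649.1040 / 862.7130 = 0.7524 = 75.2399%

W = 649.1040 kJ, eta = 75.2399%


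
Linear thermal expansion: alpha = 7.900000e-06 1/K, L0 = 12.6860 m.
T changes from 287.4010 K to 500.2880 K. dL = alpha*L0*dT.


dT = 212.8870 K
dL = 7.900000e-06 * 12.6860 * 212.8870 = 0.021335 m
L_final = 12.707335 m

dL = 0.021335 m


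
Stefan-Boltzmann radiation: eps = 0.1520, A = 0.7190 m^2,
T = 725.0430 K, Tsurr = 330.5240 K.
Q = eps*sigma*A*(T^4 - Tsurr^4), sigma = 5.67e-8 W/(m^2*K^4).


T^4 = 2.7635e+11
Tsurr^4 = 1.1935e+10
Q = 0.1520 * 5.67e-8 * 0.7190 * 2.6441e+11 = 1638.4662 W

1638.4662 W


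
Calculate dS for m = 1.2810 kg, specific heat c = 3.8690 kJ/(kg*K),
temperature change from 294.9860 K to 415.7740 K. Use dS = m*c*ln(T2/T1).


T2/T1 = 1.4095
ln(T2/T1) = 0.3432
dS = 1.2810 * 3.8690 * 0.3432 = 1.7010 kJ/K

1.7010 kJ/K


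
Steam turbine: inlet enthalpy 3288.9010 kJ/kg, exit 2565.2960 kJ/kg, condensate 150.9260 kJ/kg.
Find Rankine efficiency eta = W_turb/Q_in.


W = 723.6050 kJ/kg
Q_in = 3137.9750 kJ/kg
eta = 0.2306 = 23.0596%

eta = 23.0596%


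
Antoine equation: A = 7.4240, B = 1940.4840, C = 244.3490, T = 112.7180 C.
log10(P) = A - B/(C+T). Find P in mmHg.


C+T = 357.0670
B/(C+T) = 5.4345
log10(P) = 7.4240 - 5.4345 = 1.9895
P = 10^1.9895 = 97.6091 mmHg

97.6091 mmHg


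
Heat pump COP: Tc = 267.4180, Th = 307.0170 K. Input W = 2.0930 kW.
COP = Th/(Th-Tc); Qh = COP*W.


COP = 307.0170 / 39.5990 = 7.7532
Qh = 7.7532 * 2.0930 = 16.2273 kW

COP = 7.7532, Qh = 16.2273 kW


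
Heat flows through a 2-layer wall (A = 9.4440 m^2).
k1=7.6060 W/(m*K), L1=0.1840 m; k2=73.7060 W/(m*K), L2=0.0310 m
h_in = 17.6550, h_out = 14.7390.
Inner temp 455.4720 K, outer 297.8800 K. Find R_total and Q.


R_conv_in = 1/(17.6550*9.4440) = 0.0060
R_1 = 0.1840/(7.6060*9.4440) = 0.0026
R_2 = 0.0310/(73.7060*9.4440) = 4.4535e-05
R_conv_out = 1/(14.7390*9.4440) = 0.0072
R_total = 0.0158 K/W
Q = 157.5920 / 0.0158 = 9981.8566 W

R_total = 0.0158 K/W, Q = 9981.8566 W


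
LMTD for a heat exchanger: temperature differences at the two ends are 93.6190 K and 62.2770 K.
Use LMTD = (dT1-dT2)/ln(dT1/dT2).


dT1/dT2 = 1.5033
ln(dT1/dT2) = 0.4076
LMTD = 31.3420 / 0.4076 = 76.8862 K

76.8862 K


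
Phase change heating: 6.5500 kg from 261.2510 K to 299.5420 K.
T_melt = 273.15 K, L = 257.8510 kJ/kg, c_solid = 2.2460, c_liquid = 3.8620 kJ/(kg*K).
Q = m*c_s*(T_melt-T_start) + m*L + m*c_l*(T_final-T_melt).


Q1 (sensible, solid) = 6.5500 * 2.2460 * 11.8990 = 175.0498 kJ
Q2 (latent) = 6.5500 * 257.8510 = 1688.9240 kJ
Q3 (sensible, liquid) = 6.5500 * 3.8620 * 26.3920 = 667.6147 kJ
Q_total = 2531.5885 kJ

2531.5885 kJ


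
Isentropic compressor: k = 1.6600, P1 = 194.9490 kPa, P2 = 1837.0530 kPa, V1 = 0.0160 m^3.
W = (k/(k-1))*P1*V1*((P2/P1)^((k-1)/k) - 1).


(k-1)/k = 0.3976
(P2/P1)^exp = 2.4397
W = 2.5152 * 194.9490 * 0.0160 * (2.4397 - 1) = 11.2946 kJ

11.2946 kJ


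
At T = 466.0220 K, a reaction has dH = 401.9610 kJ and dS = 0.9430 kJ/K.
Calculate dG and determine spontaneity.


T*dS = 466.0220 * 0.9430 = 439.4587 kJ
dG = 401.9610 - 439.4587 = -37.4977 kJ (spontaneous)

dG = -37.4977 kJ, spontaneous


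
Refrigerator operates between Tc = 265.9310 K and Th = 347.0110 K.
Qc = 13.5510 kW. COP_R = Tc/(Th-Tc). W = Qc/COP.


COP = 265.9310 / 81.0800 = 3.2799
W = 13.5510 / 3.2799 = 4.1316 kW

COP = 3.2799, W = 4.1316 kW


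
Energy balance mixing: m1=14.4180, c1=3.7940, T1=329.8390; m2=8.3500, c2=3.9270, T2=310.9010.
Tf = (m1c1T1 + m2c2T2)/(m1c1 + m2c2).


num = 28237.4011
den = 87.4923
Tf = 322.7414 K

322.7414 K


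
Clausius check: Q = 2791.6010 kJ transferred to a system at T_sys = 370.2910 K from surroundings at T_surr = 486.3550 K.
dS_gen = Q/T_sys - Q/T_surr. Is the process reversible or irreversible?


dS_sys = 2791.6010/370.2910 = 7.5389 kJ/K
dS_surr = -2791.6010/486.3550 = -5.7398 kJ/K
dS_gen = 7.5389 - 5.7398 = 1.7991 kJ/K (irreversible)

dS_gen = 1.7991 kJ/K, irreversible
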